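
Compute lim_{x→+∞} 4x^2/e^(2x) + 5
The quotient is an ∞/∞ indeterminate form as x → +∞.
The exponential denominator e^(2x) dominates the polynomial numerator (e^x ≫ x^2 as x → ∞), so the quotient → 0.
Adding the constant: 0 + 5 = 5. Limit = 5.

Final answer: 5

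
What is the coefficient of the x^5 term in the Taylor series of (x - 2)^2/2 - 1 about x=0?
Expand to order 5: (x - 2)^2/2 - 1 = x^2/2 - 2·x + 1 + O(x^6).
The coefficient of x^5 is 0.

Final answer: 0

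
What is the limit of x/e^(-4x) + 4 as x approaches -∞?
The quotient is an ∞/∞ indeterminate form as x → -∞.
Compare growth rates of the dominant terms (exponentials ≫ polynomials ≫ logarithms), or apply L'Hôpital's rule; the quotient → 0.
Adding the constant: 0 + 4 = 4. Limit = 4.

Final answer: 4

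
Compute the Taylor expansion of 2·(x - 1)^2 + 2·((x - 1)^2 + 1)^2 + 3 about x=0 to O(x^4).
-8·x^3 + 18·x^2 - 20·x + 13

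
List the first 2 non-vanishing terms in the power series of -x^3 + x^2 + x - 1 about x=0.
x - 1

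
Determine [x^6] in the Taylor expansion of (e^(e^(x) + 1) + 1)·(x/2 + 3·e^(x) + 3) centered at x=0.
1/240 + 283·e^(2)/60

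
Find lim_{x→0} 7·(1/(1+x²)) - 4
Direct substitution at x = 0 gives 3.

Final answer: 3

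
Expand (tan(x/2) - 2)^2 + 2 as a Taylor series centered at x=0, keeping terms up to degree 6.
17·x^6/2880 - x^5/60 + x^4/24 - x^3/6 + x^2/4 - 2·x + 6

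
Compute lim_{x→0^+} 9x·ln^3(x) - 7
The product is a 0·∞ indeterminate form at x → 0⁺.
Rewrite the product as 9·ln^3(x) / x^(-1) and apply L'Hôpital, or use the standard hierarchy x^(-1) ≫ |ln x|^3 as x → 0⁺.
The indeterminate product → 0, so the limit = -7.

Final answer: -7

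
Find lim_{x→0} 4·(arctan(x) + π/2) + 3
Direct substitution at x = 0 gives 3 + 2·π.

Final answer: 3 + 2·π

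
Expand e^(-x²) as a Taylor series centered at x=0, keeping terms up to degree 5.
x^4/2 - x^2 + 1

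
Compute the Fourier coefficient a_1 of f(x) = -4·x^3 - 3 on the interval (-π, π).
a_1 = (1/π) ∫_{-π}^{π} f(x)·cos(1x) dx.
Evaluate the integral (use parity and integration by parts as needed): a_1 = 0.

Final answer: 0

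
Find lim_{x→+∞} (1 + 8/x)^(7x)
As x → +∞: write (1 + 8/x)^(7x) = ((1 + 8/x)^x)^7 → (e^8)^7 = e^56.
Limit = e^(56).

Final answer: e^(56)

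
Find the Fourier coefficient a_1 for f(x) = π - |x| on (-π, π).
a_1 = (1/π) ∫_{-π}^{π} f(x)·cos(1x) dx.
Evaluate the integral (use parity and integration by parts as needed): a_1 = 4/π.

Final answer: 4/π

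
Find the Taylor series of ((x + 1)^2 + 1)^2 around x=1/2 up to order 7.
169/16 + 39·(x - 1/2)/2 + 31·(x - 1/2)^2/2 + 6·(x - 1/2)^3 + (x - 1/2)^4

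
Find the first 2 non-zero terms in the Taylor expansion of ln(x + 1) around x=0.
-x^2/2 + x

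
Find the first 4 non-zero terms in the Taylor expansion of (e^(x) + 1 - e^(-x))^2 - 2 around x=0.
2·x^3/3 + 4·x^2 + 4·x - 1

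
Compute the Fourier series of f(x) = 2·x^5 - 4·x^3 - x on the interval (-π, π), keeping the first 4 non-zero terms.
(-88·π^2 + 4·π^4 + 526)·sin(x) + (-2·π^4 - 20 + 14·π^2)·sin(2·x) + (-152·π^2/27 + 250/81 + 4·π^4/3)·sin(3·x) + (-π^4 - 23/32 + 13·π^2/4)·sin(4·x)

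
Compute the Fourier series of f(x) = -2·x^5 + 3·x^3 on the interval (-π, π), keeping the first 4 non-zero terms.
(-516 - 4·π^4 + 86·π^2)·sin(x) + (-13·π^2 + 39/2 + 2·π^4)·sin(2·x) + (-4·π^4/3 - 268/81 + 134·π^2/27)·sin(3·x) + (-11·π^2/4 + 33/32 + π^4)·sin(4·x)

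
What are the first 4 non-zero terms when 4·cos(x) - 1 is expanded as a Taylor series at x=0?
-x^6/180 + x^4/6 - 2·x^2 + 3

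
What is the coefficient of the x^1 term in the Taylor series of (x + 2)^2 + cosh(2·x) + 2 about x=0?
Expand to order 1: (x + 2)^2 + cosh(2·x) + 2 = 4·x + 7 + O(x^2).
The coefficient of x^1 is 4.

Final answer: 4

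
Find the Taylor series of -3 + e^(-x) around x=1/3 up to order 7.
(1 - 3·e^(1/3))·e^(-1/3) - e^(-1/3)·(x - 1/3) + e^(-1/3)·(x - 1/3)^2/2 - e^(-1/3)·(x - 1/3)^3/6 + e^(-1/3)·(x - 1/3)^4/24 - e^(-1/3)·(x - 1/3)^5/120 + e^(-1/3)·(x - 1/3)^6/720 - e^(-1/3)·(x - 1/3)^7/5040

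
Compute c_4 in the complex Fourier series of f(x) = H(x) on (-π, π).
Compute the real Fourier coefficients first: a_4 = 0, b_4 = 0.
Then c_4 = (a_4 − i·b_4)/2 = 0.

Final answer: 0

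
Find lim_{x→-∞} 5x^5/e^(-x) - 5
The quotient is an ∞/∞ indeterminate form as x → -∞.
Compare growth rates of the dominant terms (exponentials ≫ polynomials ≫ logarithms), or apply L'Hôpital's rule; the quotient → 0.
Adding the constant: 0 - 5 = -5. Limit = -5.

Final answer: -5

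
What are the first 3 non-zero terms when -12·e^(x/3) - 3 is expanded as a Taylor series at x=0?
-2·x^2/3 - 4·x - 15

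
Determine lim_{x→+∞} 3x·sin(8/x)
As x → +∞: let u = 8/x → 0⁺; then 3·x·sin(8/x) = 3·8·sin(u)/u → 3·8·1 = 24.
Limit = 24.

Final answer: 24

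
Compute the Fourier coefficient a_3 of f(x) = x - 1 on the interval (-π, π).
a_3 = (1/π) ∫_{-π}^{π} f(x)·cos(3x) dx.
Evaluate the integral (use parity and integration by parts as needed): a_3 = 0.

Final answer: 0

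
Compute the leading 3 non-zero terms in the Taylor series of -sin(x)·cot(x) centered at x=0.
-x^4/24 + x^2/2 - 1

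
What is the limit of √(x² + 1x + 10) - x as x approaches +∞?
This is an ∞ − ∞ indeterminate form.
Multiply and divide by the conjugate √(x²+1x + 10) + x; the x² terms cancel, leaving (1x + 10)/(√(x²+1x + 10)+x) → 1/2.
Limit = 1/2.

Final answer: 1/2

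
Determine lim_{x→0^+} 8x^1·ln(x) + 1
The product is a 0·∞ indeterminate form at x → 0⁺.
Rewrite the product as 8·ln(x) / x^(-1) and apply L'Hôpital, or use the standard hierarchy x^(-1) ≫ |ln x| as x → 0⁺.
The indeterminate product → 0, so the limit = 1.

Final answer: 1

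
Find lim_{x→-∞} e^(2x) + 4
Evaluate the dominant behaviour as x → -∞; each term tends to a finite value or vanishes.
Limit = 4.

Final answer: 4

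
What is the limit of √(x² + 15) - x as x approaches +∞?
This is an ∞ − ∞ indeterminate form.
Multiply and divide by the conjugate √(x²+15) + x; the x² terms cancel, leaving 15/(√(x²+15)+x) → 0.
Limit = 0.

Final answer: 0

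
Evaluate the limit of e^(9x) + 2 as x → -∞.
Evaluate the dominant behaviour as x → -∞; each term tends to a finite value or vanishes.
Limit = 2.

Final answer: 2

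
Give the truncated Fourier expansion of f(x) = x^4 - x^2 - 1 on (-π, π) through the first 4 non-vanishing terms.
(52 - 8·π^2)·cos(x) + (-4 + 2·π^2)·cos(2·x) + (28/27 - 8·π^2/9)·cos(3·x) - π^2/3 - 1 + π^4/5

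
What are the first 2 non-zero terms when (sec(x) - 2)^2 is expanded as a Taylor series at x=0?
1 - x^2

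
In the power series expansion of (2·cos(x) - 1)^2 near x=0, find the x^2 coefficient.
Expand to order 2: (2·cos(x) - 1)^2 = 1 - 2·x^2 + O(x^3).
The coefficient of x^2 is -2.

Final answer: -2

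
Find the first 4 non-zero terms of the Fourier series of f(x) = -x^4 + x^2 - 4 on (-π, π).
(-52 + 8·π^2)·cos(x) + (4 - 2·π^2)·cos(2·x) + (-28/27 + 8·π^2/9)·cos(3·x) - π^4/5 - 4 + π^2/3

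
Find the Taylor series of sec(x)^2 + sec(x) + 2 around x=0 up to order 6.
37·x^6/80 + 7·x^4/8 + 3·x^2/2 + 4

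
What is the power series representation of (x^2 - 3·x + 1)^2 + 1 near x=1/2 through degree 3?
17/16 + (x - 1/2) + 7·(x - 1/2)^2/2 - 4·(x - 1/2)^3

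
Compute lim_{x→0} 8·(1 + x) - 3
Direct substitution at x = 0 gives 5.

Final answer: 5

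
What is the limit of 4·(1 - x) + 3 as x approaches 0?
Direct substitution at x = 0 gives 7.

Final answer: 7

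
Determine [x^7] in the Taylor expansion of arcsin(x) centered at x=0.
Expand to order 7: arcsin(x) = 5·x^7/112 + 3·x^5/40 + x^3/6 + x + O(x^8).
The coefficient of x^7 is 5/112.

Final answer: 5/112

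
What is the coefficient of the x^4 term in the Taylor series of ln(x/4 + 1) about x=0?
Expand to order 4: ln(x/4 + 1) = -x^4/1024 + x^3/192 - x^2/32 + x/4 + O(x^5).
The coefficient of x^4 is -1/1024.

Final answer: -1/1024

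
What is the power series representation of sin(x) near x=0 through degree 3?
-x^3/6 + x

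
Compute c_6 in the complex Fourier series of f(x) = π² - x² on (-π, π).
Compute the real Fourier coefficients first: a_6 = -1/9, b_6 = 0.
Then c_6 = (a_6 − i·b_6)/2 = -1/18.

Final answer: -1/18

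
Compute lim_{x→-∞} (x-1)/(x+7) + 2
Evaluate the dominant behaviour as x → -∞; each term tends to a finite value or vanishes.
Limit = 3.

Final answer: 3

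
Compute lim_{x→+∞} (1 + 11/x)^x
As x → +∞: this is the defining limit (1 + 11/x)^x → e^11.
Limit = e^(11).

Final answer: e^(11)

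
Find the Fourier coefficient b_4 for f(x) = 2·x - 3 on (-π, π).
b_4 = (1/π) ∫_{-π}^{π} f(x)·sin(4x) dx.
Evaluate the integral (use parity and integration by parts as needed): b_4 = -1.

Final answer: -1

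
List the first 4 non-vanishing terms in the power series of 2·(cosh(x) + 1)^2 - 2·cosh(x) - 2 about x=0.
11·x^6/120 + 3·x^4/4 + 3·x^2 + 4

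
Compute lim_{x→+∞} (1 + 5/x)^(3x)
As x → +∞: write (1 + 5/x)^(3x) = ((1 + 5/x)^x)^3 → (e^5)^3 = e^15.
Limit = e^(15).

Final answer: e^(15)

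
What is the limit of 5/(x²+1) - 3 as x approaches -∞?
Evaluate the dominant behaviour as x → -∞; each term tends to a finite value or vanishes.
Limit = -3.

Final answer: -3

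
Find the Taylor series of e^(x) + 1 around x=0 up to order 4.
x^4/24 + x^3/6 + x^2/2 + x + 2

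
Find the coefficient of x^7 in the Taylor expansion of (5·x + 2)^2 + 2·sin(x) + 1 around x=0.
Expand to order 7: (5·x + 2)^2 + 2·sin(x) + 1 = -x^7/2520 + x^5/60 - x^3/3 + 25·x^2 + 22·x + 5 + O(x^8).
The coefficient of x^7 is -1/2520.

Final answer: -1/2520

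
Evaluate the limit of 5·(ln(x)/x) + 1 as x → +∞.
Evaluate the dominant behaviour as x → +∞; each term tends to a finite value or vanishes.
Limit = 1.

Final answer: 1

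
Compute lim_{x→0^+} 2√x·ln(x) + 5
The product is a 0·∞ indeterminate form at x → 0⁺.
Rewrite the product as 2·ln(x) / x^(-1/2) and apply L'Hôpital, or use the standard hierarchy x^(-1/2) ≫ |ln x| as x → 0⁺.
The indeterminate product → 0, so the limit = 5.

Final answer: 5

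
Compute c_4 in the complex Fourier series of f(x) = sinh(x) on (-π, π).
Compute the real Fourier coefficients first: a_4 = 0, b_4 = -8·sinh(π)/(17·π).
Then c_4 = (a_4 − i·b_4)/2 = 4·i·sinh(π)/(17·π).

Final answer: 4·i·sinh(π)/(17·π)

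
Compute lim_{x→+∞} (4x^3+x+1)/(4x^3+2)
This is an ∞/∞ indeterminate form as x → +∞.
Divide numerator and denominator by x^3 and let the lower-order terms vanish; the leading terms give 4/4 = 1.
Limit = 1.

Final answer: 1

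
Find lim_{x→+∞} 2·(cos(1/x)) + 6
Evaluate the dominant behaviour as x → +∞; each term tends to a finite value or vanishes.
Limit = 8.

Final answer: 8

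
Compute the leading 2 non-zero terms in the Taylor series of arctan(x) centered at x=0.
-x^3/3 + x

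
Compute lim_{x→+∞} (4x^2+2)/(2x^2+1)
This is an ∞/∞ indeterminate form as x → +∞.
Divide numerator and denominator by x^2 and let the lower-order terms vanish; the leading terms give 4/2 = 2.
Limit = 2.

Final answer: 2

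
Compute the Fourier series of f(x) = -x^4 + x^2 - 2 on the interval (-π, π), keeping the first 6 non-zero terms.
(-52 + 8·π^2)·cos(x) + (4 - 2·π^2)·cos(2·x) + (-28/27 + 8·π^2/9)·cos(3·x) + (7/16 - π^2/2)·cos(4·x) + (-148/625 + 8·π^2/25)·cos(5·x) - π^4/5 - 2 + π^2/3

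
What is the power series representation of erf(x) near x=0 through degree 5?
x^5/(5·√(π)) - 2·x^3/(3·√(π)) + 2·x/√(π)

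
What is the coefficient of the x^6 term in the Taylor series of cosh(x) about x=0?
Expand to order 6: cosh(x) = x^6/720 + x^4/24 + x^2/2 + 1 + O(x^7).
The coefficient of x^6 is 1/720.

Final answer: 1/720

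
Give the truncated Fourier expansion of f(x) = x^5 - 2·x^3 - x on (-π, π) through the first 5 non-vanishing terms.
(-44·π^2 + 2·π^4 + 262)·sin(x) + (-π^4 - 19/2 + 7·π^2)·sin(2·x) + (-76·π^2/27 + 98/81 + 2·π^4/3)·sin(3·x) + (-π^4/2 - 7/64 + 13·π^2/8)·sin(4·x) + (-28·π^2/25 - 82/625 + 2·π^4/5)·sin(5·x)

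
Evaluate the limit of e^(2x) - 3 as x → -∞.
Evaluate the dominant behaviour as x → -∞; each term tends to a finite value or vanishes.
Limit = -3.

Final answer: -3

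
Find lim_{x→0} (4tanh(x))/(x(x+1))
Both numerator and denominator → 0 as x → 0; this is a 0/0 indeterminate form.
Expand each to leading order near x = 0: numerator ~ 4·x, denominator ~ x.
The limit of the ratio is 4.

Final answer: 4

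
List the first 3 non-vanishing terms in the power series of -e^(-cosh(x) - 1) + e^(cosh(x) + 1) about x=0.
x^4·(-e^(-2)/12 + e^(2)/6) + x^2·(e^(-2)/2 + e^(2)/2) - e^(-2) + e^(2)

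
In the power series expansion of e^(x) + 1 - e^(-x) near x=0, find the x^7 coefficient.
Expand to order 7: e^(x) + 1 - e^(-x) = x^7/2520 + x^5/60 + x^3/3 + 2·x + 1 + O(x^8).
The coefficient of x^7 is 1/2520.

Final answer: 1/2520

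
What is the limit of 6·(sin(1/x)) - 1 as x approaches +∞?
Evaluate the dominant behaviour as x → +∞; each term tends to a finite value or vanishes.
Limit = -1.

Final answer: -1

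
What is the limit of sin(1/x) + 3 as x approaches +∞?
Evaluate the dominant behaviour as x → +∞; each term tends to a finite value or vanishes.
Limit = 3.

Final answer: 3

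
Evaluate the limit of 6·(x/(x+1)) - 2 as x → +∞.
Evaluate the dominant behaviour as x → +∞; each term tends to a finite value or vanishes.
Limit = 4.

Final answer: 4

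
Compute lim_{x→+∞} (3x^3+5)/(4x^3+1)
This is an ∞/∞ indeterminate form as x → +∞.
Divide numerator and denominator by x^3 and let the lower-order terms vanish; the leading terms give 3/4.
Limit = 3/4.

Final answer: 3/4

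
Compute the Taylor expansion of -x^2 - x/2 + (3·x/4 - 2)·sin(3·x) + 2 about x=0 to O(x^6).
-81·x^5/20 - 27·x^4/8 + 9·x^3 + 5·x^2/4 - 13·x/2 + 2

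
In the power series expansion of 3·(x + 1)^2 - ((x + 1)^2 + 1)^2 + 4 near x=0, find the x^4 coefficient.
Expand to order 4: 3·(x + 1)^2 - ((x + 1)^2 + 1)^2 + 4 = -x^4 - 4·x^3 - 5·x^2 - 2·x + 3 + O(x^5).
The coefficient of x^4 is -1.

Final answer: -1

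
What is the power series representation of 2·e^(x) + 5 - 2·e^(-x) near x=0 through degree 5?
x^5/30 + 2·x^3/3 + 4·x + 5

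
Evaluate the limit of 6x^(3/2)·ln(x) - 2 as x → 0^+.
The product is a 0·∞ indeterminate form at x → 0⁺.
Rewrite the product as 6·ln(x) / x^(-3/2) and apply L'Hôpital, or use the standard hierarchy x^(-3/2) ≫ |ln x| as x → 0⁺.
The indeterminate product → 0, so the limit = -2.

Final answer: -2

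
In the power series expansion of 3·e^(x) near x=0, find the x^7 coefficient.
Expand to order 7: 3·e^(x) = x^7/1680 + x^6/240 + x^5/40 + x^4/8 + x^3/2 + 3·x^2/2 + 3·x + 3 + O(x^8).
The coefficient of x^7 is 1/1680.

Final answer: 1/1680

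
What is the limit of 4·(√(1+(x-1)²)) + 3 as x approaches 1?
Direct substitution at x = 1 gives 7.

Final answer: 7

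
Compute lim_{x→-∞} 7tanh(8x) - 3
Evaluate the dominant behaviour as x → -∞; each term tends to a finite value or vanishes.
Limit = -10.

Final answer: -10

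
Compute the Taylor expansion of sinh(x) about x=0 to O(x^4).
x^3/6 + x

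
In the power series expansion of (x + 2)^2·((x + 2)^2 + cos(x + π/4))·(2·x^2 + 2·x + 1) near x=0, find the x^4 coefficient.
Expand to order 4: (x + 2)^2·((x + 2)^2 + cos(x + π/4))·(2·x^2 + 2·x + 1) = x^4·(65 - 43·√(2)/6) + x^3·(120 - 37·√(2)/6) + x^2·(3·√(2)/2 + 120) + x·(4·√(2) + 64) + 2·√(2) + 16 + O(x^5).
The coefficient of x^4 is 65 - 43·√(2)/6.

Final answer: 65 - 43·√(2)/6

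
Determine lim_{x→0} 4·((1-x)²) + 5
Direct substitution at x = 0 gives 9.

Final answer: 9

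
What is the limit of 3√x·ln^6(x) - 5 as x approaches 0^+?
The product is a 0·∞ indeterminate form at x → 0⁺.
Rewrite the product as 3·ln^6(x) / x^(-1/2) and apply L'Hôpital, or use the standard hierarchy x^(-1/2) ≫ |ln x|^6 as x → 0⁺.
The indeterminate product → 0, so the limit = -5.

Final answer: -5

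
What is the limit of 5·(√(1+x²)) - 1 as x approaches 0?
Direct substitution at x = 0 gives 4.

Final answer: 4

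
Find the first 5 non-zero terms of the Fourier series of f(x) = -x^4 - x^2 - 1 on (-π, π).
(-44 + 8·π^2)·cos(x) + (2 - 2·π^2)·cos(2·x) + (-4/27 + 8·π^2/9)·cos(3·x) + (-π^2/2 - 1/16)·cos(4·x) - π^4/5 - π^2/3 - 1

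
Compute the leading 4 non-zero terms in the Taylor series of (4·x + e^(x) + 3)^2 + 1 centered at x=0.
19·x^3/3 + 29·x^2 + 40·x + 17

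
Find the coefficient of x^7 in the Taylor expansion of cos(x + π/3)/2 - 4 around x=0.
Expand to order 7: cos(x + π/3)/2 - 4 = √(3)·x^7/20160 - x^6/2880 - √(3)·x^5/480 + x^4/96 + √(3)·x^3/24 - x^2/8 - √(3)·x/4 - 15/4 + O(x^8).
The coefficient of x^7 is √(3)/20160.

Final answer: √(3)/20160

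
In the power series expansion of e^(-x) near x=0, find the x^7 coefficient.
Expand to order 7: e^(-x) = -x^7/5040 + x^6/720 - x^5/120 + x^4/24 - x^3/6 + x^2/2 - x + 1 + O(x^8).
The coefficient of x^7 is -1/5040.

Final answer: -1/5040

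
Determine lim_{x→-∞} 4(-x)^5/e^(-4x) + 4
The quotient is an ∞/∞ indeterminate form as x → -∞.
Compare growth rates of the dominant terms (exponentials ≫ polynomials ≫ logarithms), or apply L'Hôpital's rule; the quotient → 0.
Adding the constant: 0 + 4 = 4. Limit = 4.

Final answer: 4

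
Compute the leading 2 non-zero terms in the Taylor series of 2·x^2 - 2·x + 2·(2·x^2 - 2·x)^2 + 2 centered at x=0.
2 - 2·x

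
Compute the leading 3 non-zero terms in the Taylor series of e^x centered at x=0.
x^2/2 + x + 1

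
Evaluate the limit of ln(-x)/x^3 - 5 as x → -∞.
The quotient is an ∞/∞ indeterminate form as x → -∞.
Compare growth rates of the dominant terms (exponentials ≫ polynomials ≫ logarithms), or apply L'Hôpital's rule; the quotient → 0.
Adding the constant: 0 - 5 = -5. Limit = -5.

Final answer: -5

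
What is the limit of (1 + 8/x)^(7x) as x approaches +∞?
As x → +∞: write (1 + 8/x)^(7x) = ((1 + 8/x)^x)^7 → (e^8)^7 = e^56.
Limit = e^(56).

Final answer: e^(56)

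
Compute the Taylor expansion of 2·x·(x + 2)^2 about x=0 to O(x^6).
2·x^3 + 8·x^2 + 8·x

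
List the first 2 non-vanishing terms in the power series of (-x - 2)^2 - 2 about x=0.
4·x + 2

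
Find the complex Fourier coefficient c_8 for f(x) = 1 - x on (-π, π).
Compute the real Fourier coefficients first: a_8 = 0, b_8 = 1/4.
Then c_8 = (a_8 − i·b_8)/2 = -i/8.

Final answer: -i/8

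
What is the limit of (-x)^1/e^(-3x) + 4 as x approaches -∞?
The quotient is an ∞/∞ indeterminate form as x → -∞.
Compare growth rates of the dominant terms (exponentials ≫ polynomials ≫ logarithms), or apply L'Hôpital's rule; the quotient → 0.
Adding the constant: 0 + 4 = 4. Limit = 4.

Final answer: 4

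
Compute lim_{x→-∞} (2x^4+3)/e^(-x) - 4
The quotient is an ∞/∞ indeterminate form as x → -∞.
Compare growth rates of the dominant terms (exponentials ≫ polynomials ≫ logarithms), or apply L'Hôpital's rule; the quotient → 0.
Adding the constant: 0 - 4 = -4. Limit = -4.

Final answer: -4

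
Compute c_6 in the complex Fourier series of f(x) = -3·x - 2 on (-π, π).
Compute the real Fourier coefficients first: a_6 = 0, b_6 = 1.
Then c_6 = (a_6 − i·b_6)/2 = -i/2.

Final answer: -i/2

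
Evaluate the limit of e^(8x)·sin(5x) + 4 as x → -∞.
Evaluate the dominant behaviour as x → -∞; each term tends to a finite value or vanishes.
Limit = 4.

Final answer: 4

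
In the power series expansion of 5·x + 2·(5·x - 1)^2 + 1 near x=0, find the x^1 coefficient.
Expand to order 1: 5·x + 2·(5·x - 1)^2 + 1 = 3 - 15·x + O(x^2).
The coefficient of x^1 is -15.

Final answer: -15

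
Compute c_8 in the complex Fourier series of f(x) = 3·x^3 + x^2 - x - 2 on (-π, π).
Compute the real Fourier coefficients first: a_8 = 1/16, b_8 = 41/128 - 3·π^2/4.
Then c_8 = (a_8 − i·b_8)/2 = 1/32 - 41·i/256 + 3·i·π^2/8.

Final answer: 1/32 - 41·i/256 + 3·i·π^2/8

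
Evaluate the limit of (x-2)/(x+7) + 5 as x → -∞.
Evaluate the dominant behaviour as x → -∞; each term tends to a finite value or vanishes.
Limit = 6.

Final answer: 6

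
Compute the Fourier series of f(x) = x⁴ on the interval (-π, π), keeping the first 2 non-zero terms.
(48 - 8·π^2)·cos(x) + π^4/5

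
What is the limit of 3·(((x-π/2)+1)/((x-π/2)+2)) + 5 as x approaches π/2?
Direct substitution at x = π/2 gives 13/2.

Final answer: 13/2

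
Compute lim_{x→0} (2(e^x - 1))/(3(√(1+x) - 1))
Both numerator and denominator → 0 as x → 0; this is a 0/0 indeterminate form.
Expand each to leading order near x = 0: numerator ~ 2·x, denominator ~ 3·x/2.
The limit of the ratio is 4/3.

Final answer: 4/3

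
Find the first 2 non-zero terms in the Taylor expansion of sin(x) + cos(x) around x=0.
x + 1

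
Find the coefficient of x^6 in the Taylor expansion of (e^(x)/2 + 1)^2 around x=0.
Expand to order 6: (e^(x)/2 + 1)^2 = 17·x^6/720 + 3·x^5/40 + 5·x^4/24 + x^3/2 + x^2 + 3·x/2 + 9/4 + O(x^7).
The coefficient of x^6 is 17/720.

Final answer: 17/720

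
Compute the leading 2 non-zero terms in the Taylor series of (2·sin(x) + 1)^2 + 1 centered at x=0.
4·x + 2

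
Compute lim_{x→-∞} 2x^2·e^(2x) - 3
The product is a 0·∞ indeterminate form at x → -∞.
Rewrite the product as 2x^2 / e^(-2x) (an ∞/∞ form) and apply L'Hôpital, or use the standard hierarchy e^(2|x|) ≫ |x^2| as x → -∞.
The indeterminate product → 0, so the limit = -3.

Final answer: -3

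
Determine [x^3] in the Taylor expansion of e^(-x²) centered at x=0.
Expand to order 3: e^(-x²) = 1 - x^2 + O(x^4).
The coefficient of x^3 is 0.

Final answer: 0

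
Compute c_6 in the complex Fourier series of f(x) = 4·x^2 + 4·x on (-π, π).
Compute the real Fourier coefficients first: a_6 = 4/9, b_6 = -4/3.
Then c_6 = (a_6 − i·b_6)/2 = 2/9 + 2·i/3.

Final answer: 2/9 + 2·i/3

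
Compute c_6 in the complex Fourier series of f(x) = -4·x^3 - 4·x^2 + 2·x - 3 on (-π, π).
Compute the real Fourier coefficients first: a_6 = -4/9, b_6 = -8/9 + 4·π^2/3.
Then c_6 = (a_6 − i·b_6)/2 = -2/9 - 2·i·π^2/3 + 4·i/9.

Final answer: -2/9 - 2·i·π^2/3 + 4·i/9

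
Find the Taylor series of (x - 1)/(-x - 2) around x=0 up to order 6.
3·x^6/128 - 3·x^5/64 + 3·x^4/32 - 3·x^3/16 + 3·x^2/8 - 3·x/4 + 1/2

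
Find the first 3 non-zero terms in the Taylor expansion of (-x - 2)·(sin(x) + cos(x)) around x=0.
5·x^3/6 - 3·x - 2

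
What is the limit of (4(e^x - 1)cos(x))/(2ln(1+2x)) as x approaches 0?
Both numerator and denominator → 0 as x → 0; this is a 0/0 indeterminate form.
Expand each to leading order near x = 0: numerator ~ 4·x, denominator ~ 4·x.
The limit of the ratio is 1.

Final answer: 1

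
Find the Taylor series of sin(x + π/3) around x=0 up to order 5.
x^5/240 + √(3)·x^4/48 - x^3/12 - √(3)·x^2/4 + x/2 + √(3)/2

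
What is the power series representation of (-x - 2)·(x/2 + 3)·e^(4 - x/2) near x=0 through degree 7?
17·x^7·e^(4)/322560 - x^6·e^(4)/2560 + x^5·e^(4)/640 + x^4·e^(4)/192 - x^3·e^(4)/8 + 3·x^2·e^(4)/4 - x·e^(4) - 6·e^(4)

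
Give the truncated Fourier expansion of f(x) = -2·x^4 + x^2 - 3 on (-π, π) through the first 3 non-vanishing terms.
(-100 + 16·π^2)·cos(x) + (7 - 4·π^2)·cos(2·x) - 2·π^4/5 - 3 + π^2/3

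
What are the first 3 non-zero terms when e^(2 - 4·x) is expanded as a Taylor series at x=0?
8·x^2·e^(2) - 4·x·e^(2) + e^(2)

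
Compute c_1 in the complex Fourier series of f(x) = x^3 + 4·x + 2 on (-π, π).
Compute the real Fourier coefficients first: a_1 = 0, b_1 = -4 + 2·π^2.
Then c_1 = (a_1 − i·b_1)/2 = -i·π^2 + 2·i.

Final answer: -i·π^2 + 2·i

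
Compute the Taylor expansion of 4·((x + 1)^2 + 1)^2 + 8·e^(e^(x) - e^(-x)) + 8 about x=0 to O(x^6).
38·x^5/5 + 44·x^4/3 + 88·x^3/3 + 48·x^2 + 48·x + 32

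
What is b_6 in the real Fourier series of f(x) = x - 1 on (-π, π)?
b_6 = (1/π) ∫_{-π}^{π} f(x)·sin(6x) dx.
Evaluate the integral (use parity and integration by parts as needed): b_6 = -1/3.

Final answer: -1/3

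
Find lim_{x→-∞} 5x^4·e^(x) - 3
The product is a 0·∞ indeterminate form at x → -∞.
Rewrite the product as 5x^4 / e^(-x) (an ∞/∞ form) and apply L'Hôpital, or use the standard hierarchy e^(|x|) ≫ |x^4| as x → -∞.
The indeterminate product → 0, so the limit = -3.

Final answer: -3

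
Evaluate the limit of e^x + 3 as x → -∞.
Evaluate the dominant behaviour as x → -∞; each term tends to a finite value or vanishes.
Limit = 3.

Final answer: 3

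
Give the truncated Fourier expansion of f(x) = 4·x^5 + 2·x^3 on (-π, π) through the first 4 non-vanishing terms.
(-156·π^2 + 8·π^4 + 936)·sin(x) + (-4·π^4 - 27 + 18·π^2)·sin(2·x) + (-124·π^2/27 + 248/81 + 8·π^4/3)·sin(3·x) + (-2·π^4 - 9/16 + 3·π^2/2)·sin(4·x)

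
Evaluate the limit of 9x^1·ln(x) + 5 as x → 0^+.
The product is a 0·∞ indeterminate form at x → 0⁺.
Rewrite the product as 9·ln(x) / x^(-1) and apply L'Hôpital, or use the standard hierarchy x^(-1) ≫ |ln x| as x → 0⁺.
The indeterminate product → 0, so the limit = 5.

Final answer: 5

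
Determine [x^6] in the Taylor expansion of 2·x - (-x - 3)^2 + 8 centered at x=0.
Expand to order 6: 2·x - (-x - 3)^2 + 8 = -x^2 - 4·x - 1 + O(x^7).
The coefficient of x^6 is 0.

Final answer: 0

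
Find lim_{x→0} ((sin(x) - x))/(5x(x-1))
Both numerator and denominator → 0 as x → 0; this is a 0/0 indeterminate form.
Expand each to leading order near x = 0: numerator ~ -x^3/6, denominator ~ -5·x.
The limit of the ratio is 0.

Final answer: 0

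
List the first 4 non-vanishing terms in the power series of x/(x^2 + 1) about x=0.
-x^7 + x^5 - x^3 + x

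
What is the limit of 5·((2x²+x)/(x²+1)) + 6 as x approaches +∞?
Evaluate the dominant behaviour as x → +∞; each term tends to a finite value or vanishes.
Limit = 16.

Final answer: 16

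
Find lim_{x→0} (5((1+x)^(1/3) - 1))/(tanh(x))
Both numerator and denominator → 0 as x → 0; this is a 0/0 indeterminate form.
Expand each to leading order near x = 0: numerator ~ 5·x/3, denominator ~ x.
The limit of the ratio is 5/3.

Final answer: 5/3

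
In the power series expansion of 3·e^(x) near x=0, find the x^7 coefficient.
Expand to order 7: 3·e^(x) = x^7/1680 + x^6/240 + x^5/40 + x^4/8 + x^3/2 + 3·x^2/2 + 3·x + 3 + O(x^8).
The coefficient of x^7 is 1/1680.

Final answer: 1/1680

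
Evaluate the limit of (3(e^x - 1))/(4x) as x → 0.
Both numerator and denominator → 0 as x → 0; this is a 0/0 indeterminate form.
Expand each to leading order near x = 0: numerator ~ 3·x, denominator ~ 4·x.
The limit of the ratio is 3/4.

Final answer: 3/4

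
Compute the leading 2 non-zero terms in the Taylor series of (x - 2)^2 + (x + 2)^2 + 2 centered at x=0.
2·x^2 + 10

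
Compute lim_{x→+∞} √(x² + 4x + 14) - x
This is an ∞ − ∞ indeterminate form.
Multiply and divide by the conjugate √(x²+4x + 14) + x; the x² terms cancel, leaving (4x + 14)/(√(x²+4x + 14)+x) → 4/2 = 2.
Limit = 2.

Final answer: 2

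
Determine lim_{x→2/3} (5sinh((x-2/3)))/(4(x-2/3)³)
Both numerator and denominator → 0 as x → 2/3; this is a 0/0 indeterminate form.
Expand each to leading order near x = 2/3: numerator ~ 5·(x - 2/3), denominator ~ 4·(x - 2/3)^3.
The limit of the ratio is ∞.

Final answer: ∞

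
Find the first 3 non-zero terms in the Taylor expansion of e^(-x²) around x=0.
x^4/2 - x^2 + 1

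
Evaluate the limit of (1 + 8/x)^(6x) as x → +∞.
As x → +∞: write (1 + 8/x)^(6x) = ((1 + 8/x)^x)^6 → (e^8)^6 = e^48.
Limit = e^(48).

Final answer: e^(48)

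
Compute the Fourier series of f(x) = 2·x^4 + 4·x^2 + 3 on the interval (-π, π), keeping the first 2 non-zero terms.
(80 - 16·π^2)·cos(x) + 3 + 4·π^2/3 + 2·π^4/5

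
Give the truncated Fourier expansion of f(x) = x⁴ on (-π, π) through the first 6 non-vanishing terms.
(48 - 8·π^2)·cos(x) + (-3 + 2·π^2)·cos(2·x) + (16/27 - 8·π^2/9)·cos(3·x) + (-3/16 + π^2/2)·cos(4·x) + (48/625 - 8·π^2/25)·cos(5·x) + π^4/5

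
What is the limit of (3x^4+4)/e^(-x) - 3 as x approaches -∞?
The quotient is an ∞/∞ indeterminate form as x → -∞.
Compare growth rates of the dominant terms (exponentials ≫ polynomials ≫ logarithms), or apply L'Hôpital's rule; the quotient → 0.
Adding the constant: 0 - 3 = -3. Limit = -3.

Final answer: -3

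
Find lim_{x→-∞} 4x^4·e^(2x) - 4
The product is a 0·∞ indeterminate form at x → -∞.
Rewrite the product as 4x^4 / e^(-2x) (an ∞/∞ form) and apply L'Hôpital, or use the standard hierarchy e^(2|x|) ≫ |x^4| as x → -∞.
The indeterminate product → 0, so the limit = -4.

Final answer: -4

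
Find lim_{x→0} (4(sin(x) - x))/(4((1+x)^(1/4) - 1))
Both numerator and denominator → 0 as x → 0; this is a 0/0 indeterminate form.
Expand each to leading order near x = 0: numerator ~ -2·x^3/3, denominator ~ x.
The limit of the ratio is 0.

Final answer: 0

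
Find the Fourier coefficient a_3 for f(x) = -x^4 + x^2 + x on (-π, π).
a_3 = (1/π) ∫_{-π}^{π} f(x)·cos(3x) dx.
Evaluate the integral (use parity and integration by parts as needed): a_3 = -28/27 + 8·π^2/9.

Final answer: -28/27 + 8·π^2/9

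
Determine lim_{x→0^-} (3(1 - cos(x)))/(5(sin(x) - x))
Both numerator and denominator → 0 as x → 0^-; this is a 0/0 indeterminate form.
Expand each to leading order near x = 0: numerator ~ 3·x^2/2, denominator ~ -5·x^3/6.
The limit of the ratio is ∞.

Final answer: ∞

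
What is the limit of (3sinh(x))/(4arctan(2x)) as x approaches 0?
Both numerator and denominator → 0 as x → 0; this is a 0/0 indeterminate form.
Expand each to leading order near x = 0: numerator ~ 3·x, denominator ~ 8·x.
The limit of the ratio is 3/8.

Final answer: 3/8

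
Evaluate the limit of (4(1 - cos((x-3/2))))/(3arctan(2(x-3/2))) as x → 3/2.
Both numerator and denominator → 0 as x → 3/2; this is a 0/0 indeterminate form.
Expand each to leading order near x = 3/2: numerator ~ 2·(x - 3/2)^2, denominator ~ 6·(x - 3/2).
The limit of the ratio is 0.

Final answer: 0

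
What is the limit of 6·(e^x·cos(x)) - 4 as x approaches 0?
Direct substitution at x = 0 gives 2.

Final answer: 2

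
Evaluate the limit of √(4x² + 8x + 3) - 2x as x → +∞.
As x → +∞: multiply by the conjugate to get (8x+3)/(√(4x²+8x+3)+2x); the denominator ~ 4x, so the limit is 8/4 = 2.
Limit = 2.

Final answer: 2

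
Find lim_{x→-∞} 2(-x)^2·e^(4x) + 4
The product is a 0·∞ indeterminate form at x → -∞.
Rewrite the product as 2(-x)^2 / e^(-4x) (an ∞/∞ form) and apply L'Hôpital, or use the standard hierarchy e^(4|x|) ≫ |(-x)^2| as x → -∞.
The indeterminate product → 0, so the limit = 4.

Final answer: 4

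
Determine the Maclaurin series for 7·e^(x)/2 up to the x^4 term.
7·x^4/48 + 7·x^3/12 + 7·x^2/4 + 7·x/2 + 7/2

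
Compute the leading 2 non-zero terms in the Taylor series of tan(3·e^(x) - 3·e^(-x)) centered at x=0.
73·x^3 + 6·x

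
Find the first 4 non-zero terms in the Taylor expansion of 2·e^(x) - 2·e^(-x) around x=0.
x^7/1260 + x^5/30 + 2·x^3/3 + 4·x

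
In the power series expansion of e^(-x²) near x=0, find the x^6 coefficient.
Expand to order 6: e^(-x²) = -x^6/6 + x^4/2 - x^2 + 1 + O(x^7).
The coefficient of x^6 is -1/6.

Final answer: -1/6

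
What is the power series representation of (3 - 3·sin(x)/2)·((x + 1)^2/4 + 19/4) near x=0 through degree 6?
-x^6/160 + x^4/8 + 7·x^3/8 - 6·x + 15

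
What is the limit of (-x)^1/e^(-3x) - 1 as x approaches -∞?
The quotient is an ∞/∞ indeterminate form as x → -∞.
Compare growth rates of the dominant terms (exponentials ≫ polynomials ≫ logarithms), or apply L'Hôpital's rule; the quotient → 0.
Adding the constant: 0 - 1 = -1. Limit = -1.

Final answer: -1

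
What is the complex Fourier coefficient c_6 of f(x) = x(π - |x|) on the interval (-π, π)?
Compute the real Fourier coefficients first: a_6 = 0, b_6 = 0.
Then c_6 = (a_6 − i·b_6)/2 = 0.

Final answer: 0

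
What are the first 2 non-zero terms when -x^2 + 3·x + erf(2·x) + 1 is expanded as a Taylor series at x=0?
x·(4/√(π) + 3) + 1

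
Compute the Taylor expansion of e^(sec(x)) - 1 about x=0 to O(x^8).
151·e·x^6/720 + e·x^4/3 + e·x^2/2 - 1 + e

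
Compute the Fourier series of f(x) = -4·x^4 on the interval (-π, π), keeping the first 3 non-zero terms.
(-192 + 32·π^2)·cos(x) + (12 - 8·π^2)·cos(2·x) - 4·π^4/5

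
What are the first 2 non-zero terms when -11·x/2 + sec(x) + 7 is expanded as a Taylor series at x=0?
8 - 11·x/2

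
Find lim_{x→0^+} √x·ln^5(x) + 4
The product is a 0·∞ indeterminate form at x → 0⁺.
Rewrite the product as ln^5(x) / x^(-1/2) and apply L'Hôpital, or use the standard hierarchy x^(-1/2) ≫ |ln x|^5 as x → 0⁺.
The indeterminate product → 0, so the limit = 4.

Final answer: 4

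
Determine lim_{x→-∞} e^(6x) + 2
Evaluate the dominant behaviour as x → -∞; each term tends to a finite value or vanishes.
Limit = 2.

Final answer: 2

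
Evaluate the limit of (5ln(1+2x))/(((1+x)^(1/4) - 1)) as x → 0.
Both numerator and denominator → 0 as x → 0; this is a 0/0 indeterminate form.
Expand each to leading order near x = 0: numerator ~ 10·x, denominator ~ x/4.
The limit of the ratio is 40.

Final answer: 40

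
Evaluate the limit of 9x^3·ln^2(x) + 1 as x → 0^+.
The product is a 0·∞ indeterminate form at x → 0⁺.
Rewrite the product as 9·ln^2(x) / x^(-3) and apply L'Hôpital, or use the standard hierarchy x^(-3) ≫ |ln x|^2 as x → 0⁺.
The indeterminate product → 0, so the limit = 1.

Final answer: 1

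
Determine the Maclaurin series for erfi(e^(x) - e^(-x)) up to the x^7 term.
1681·x^7/(140·√(π)) + 91·x^5/(10·√(π)) + 6·x^3/√(π) + 4·x/√(π)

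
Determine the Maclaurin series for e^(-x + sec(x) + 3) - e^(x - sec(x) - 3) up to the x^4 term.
x^4·(7·e^(-4)/24 + 5·e^(4)/8) + x^3·(-2·e^(4)/3 + e^(-4)/3) + x^2·e^(4) + x·(-e^(4) - e^(-4)) - e^(-4) + e^(4)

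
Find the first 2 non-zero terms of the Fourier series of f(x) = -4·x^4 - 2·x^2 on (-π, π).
(-184 + 32·π^2)·cos(x) - 4·π^4/5 - 2·π^2/3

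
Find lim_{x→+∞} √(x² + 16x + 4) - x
This is an ∞ − ∞ indeterminate form.
Multiply and divide by the conjugate √(x²+16x + 4) + x; the x² terms cancel, leaving (16x + 4)/(√(x²+16x + 4)+x) → 16/2 = 8.
Limit = 8.

Final answer: 8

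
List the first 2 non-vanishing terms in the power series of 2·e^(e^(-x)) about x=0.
-2·e·x + 2·e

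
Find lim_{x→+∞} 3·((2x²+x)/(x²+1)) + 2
Evaluate the dominant behaviour as x → +∞; each term tends to a finite value or vanishes.
Limit = 8.

Final answer: 8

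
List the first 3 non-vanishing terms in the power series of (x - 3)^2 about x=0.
x^2 - 6·x + 9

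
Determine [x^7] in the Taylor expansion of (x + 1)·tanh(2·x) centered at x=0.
Expand to order 7: (x + 1)·tanh(2·x) = -2176·x^7/315 + 64·x^6/15 + 64·x^5/15 - 8·x^4/3 - 8·x^3/3 + 2·x^2 + 2·x + O(x^8).
The coefficient of x^7 is -2176/315.

Final answer: -2176/315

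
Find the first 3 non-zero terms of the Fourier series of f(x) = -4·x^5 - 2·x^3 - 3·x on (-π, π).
(-942 - 8·π^4 + 156·π^2)·sin(x) + (-18·π^2 + 30 + 4·π^4)·sin(2·x) + (-8·π^4/3 - 410/81 + 124·π^2/27)·sin(3·x)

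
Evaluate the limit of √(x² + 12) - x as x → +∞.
This is an ∞ − ∞ indeterminate form.
Multiply and divide by the conjugate √(x²+12) + x; the x² terms cancel, leaving 12/(√(x²+12)+x) → 0.
Limit = 0.

Final answer: 0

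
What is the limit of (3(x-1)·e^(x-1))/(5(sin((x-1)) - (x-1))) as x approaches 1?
Both numerator and denominator → 0 as x → 1; this is a 0/0 indeterminate form.
Expand each to leading order near x = 1: numerator ~ 3·(x - 1), denominator ~ -5·(x - 1)^3/6.
The limit of the ratio is -∞.

Final answer: -∞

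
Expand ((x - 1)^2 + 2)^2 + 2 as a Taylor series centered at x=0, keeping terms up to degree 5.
x^4 - 4·x^3 + 10·x^2 - 12·x + 11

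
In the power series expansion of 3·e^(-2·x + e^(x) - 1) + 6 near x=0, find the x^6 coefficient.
31/240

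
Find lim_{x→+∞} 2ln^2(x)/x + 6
The quotient is an ∞/∞ indeterminate form as x → +∞.
The polynomial denominator x dominates the logarithmic numerator (any positive power of x ≫ ln^2(x) as x → ∞), so the quotient → 0.
Adding the constant: 0 + 6 = 6. Limit = 6.

Final answer: 6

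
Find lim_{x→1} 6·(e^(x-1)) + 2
Direct substitution at x = 1 gives 8.

Final answer: 8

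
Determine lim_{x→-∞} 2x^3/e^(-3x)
This is an ∞/∞ indeterminate form as x → -∞.
Compare growth rates of the dominant terms (exponentials ≫ polynomials ≫ logarithms), or apply L'Hôpital's rule; the quotient → 0.
Limit = 0.

Final answer: 0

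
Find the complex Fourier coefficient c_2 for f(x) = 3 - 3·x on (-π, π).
Compute the real Fourier coefficients first: a_2 = 0, b_2 = 3.
Then c_2 = (a_2 − i·b_2)/2 = -3·i/2.

Final answer: -3·i/2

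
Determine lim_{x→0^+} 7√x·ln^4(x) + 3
The product is a 0·∞ indeterminate form at x → 0⁺.
Rewrite the product as 7·ln^4(x) / x^(-1/2) and apply L'Hôpital, or use the standard hierarchy x^(-1/2) ≫ |ln x|^4 as x → 0⁺.
The indeterminate product → 0, so the limit = 3.

Final answer: 3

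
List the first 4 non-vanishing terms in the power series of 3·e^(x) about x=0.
x^3/2 + 3·x^2/2 + 3·x + 3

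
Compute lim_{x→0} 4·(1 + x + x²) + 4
Direct substitution at x = 0 gives 8.

Final answer: 8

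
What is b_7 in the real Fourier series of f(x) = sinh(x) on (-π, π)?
b_7 = (1/π) ∫_{-π}^{π} f(x)·sin(7x) dx.
Evaluate the integral (use parity and integration by parts as needed): b_7 = 7·sinh(π)/(25·π).

Final answer: 7·sinh(π)/(25·π)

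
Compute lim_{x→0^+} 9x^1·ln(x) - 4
The product is a 0·∞ indeterminate form at x → 0⁺.
Rewrite the product as 9·ln(x) / x^(-1) and apply L'Hôpital, or use the standard hierarchy x^(-1) ≫ |ln x| as x → 0⁺.
The indeterminate product → 0, so the limit = -4.

Final answer: -4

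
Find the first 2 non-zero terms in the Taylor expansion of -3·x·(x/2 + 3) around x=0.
-3·x^2/2 - 9·x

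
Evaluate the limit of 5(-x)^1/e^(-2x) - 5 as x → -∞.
The quotient is an ∞/∞ indeterminate form as x → -∞.
Compare growth rates of the dominant terms (exponentials ≫ polynomials ≫ logarithms), or apply L'Hôpital's rule; the quotient → 0.
Adding the constant: 0 - 5 = -5. Limit = -5.

Final answer: -5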